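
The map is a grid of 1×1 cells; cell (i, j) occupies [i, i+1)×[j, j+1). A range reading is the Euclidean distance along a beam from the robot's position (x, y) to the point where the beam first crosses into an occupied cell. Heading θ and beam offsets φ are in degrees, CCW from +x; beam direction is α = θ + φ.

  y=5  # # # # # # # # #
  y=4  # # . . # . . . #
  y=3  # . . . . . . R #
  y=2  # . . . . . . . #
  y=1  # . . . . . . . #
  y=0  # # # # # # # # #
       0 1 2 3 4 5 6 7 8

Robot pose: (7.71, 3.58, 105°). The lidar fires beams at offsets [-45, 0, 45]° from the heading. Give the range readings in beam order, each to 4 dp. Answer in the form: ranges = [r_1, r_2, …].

ranges = [0.5800, 1.4701, 2.8400]

beam 1: φ=-45°, α=60°
  d=(0.5000,0.8660)  start (7,3)  tX=0.5800 tY=0.4850  stride 1/|dx|=2.0000 1/|dy|=1.1547
    cross y-line → (7,4), t=0.4850
    cross x-line → (8,4), t=0.5800 (wall)
  → r_1 = 0.5800
beam 2: φ=0°, α=105°
  d=(-0.2588,0.9659)  start (7,3)  tX=2.7432 tY=0.4348  stride 1/|dx|=3.8637 1/|dy|=1.0353
    cross y-line → (7,4), t=0.4348
    cross y-line → (7,5), t=1.4701 (wall)
  → r_2 = 1.4701
beam 3: φ=45°, α=150°
  d=(-0.8660,0.5000)  start (7,3)  tX=0.8198 tY=0.8400  stride 1/|dx|=1.1547 1/|dy|=2.0000
    cross x-line → (6,3), t=0.8198
    cross y-line → (6,4), t=0.8400
    cross x-line → (5,4), t=1.9745
    cross y-line → (5,5), t=2.8400 (wall)
  → r_3 = 2.8400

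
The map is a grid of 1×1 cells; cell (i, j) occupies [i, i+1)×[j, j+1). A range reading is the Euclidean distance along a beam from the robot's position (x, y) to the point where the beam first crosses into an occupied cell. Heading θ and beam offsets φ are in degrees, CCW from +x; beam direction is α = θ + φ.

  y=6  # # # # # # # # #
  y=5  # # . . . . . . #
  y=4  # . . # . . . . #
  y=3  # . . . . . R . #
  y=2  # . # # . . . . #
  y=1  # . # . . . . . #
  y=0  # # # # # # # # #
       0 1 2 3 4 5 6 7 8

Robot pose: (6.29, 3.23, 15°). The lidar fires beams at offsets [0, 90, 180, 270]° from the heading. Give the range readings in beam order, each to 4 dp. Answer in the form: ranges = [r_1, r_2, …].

ranges = [1.7703, 2.8677, 2.3708, 2.3087]

beam 1: φ=0°, α=15°
  d=(0.9659,0.2588)  start (6,3)  tX=0.7350 tY=2.9751  stride 1/|dx|=1.0353 1/|dy|=3.8637
    cross x-line → (7,3), t=0.7350
    cross x-line → (8,3), t=1.7703 (wall)
  → r_1 = 1.7703
beam 2: φ=90°, α=105°
  d=(-0.2588,0.9659)  start (6,3)  tX=1.1205 tY=0.7972  stride 1/|dx|=3.8637 1/|dy|=1.0353
    cross y-line → (6,4), t=0.7972
    cross x-line → (5,4), t=1.1205
    cross y-line → (5,5), t=1.8324
    cross y-line → (5,6), t=2.8677 (wall)
  → r_2 = 2.8677
beam 3: φ=180°, α=195°
  d=(-0.9659,-0.2588)  start (6,3)  tX=0.3002 tY=0.8887  stride 1/|dx|=1.0353 1/|dy|=3.8637
    cross x-line → (5,3), t=0.3002
    cross y-line → (5,2), t=0.8887
    cross x-line → (4,2), t=1.3355
    cross x-line → (3,2), t=2.3708 (wall)
  → r_3 = 2.3708
beam 4: φ=270°, α=285°
  d=(0.2588,-0.9659)  start (6,3)  tX=2.7432 tY=0.2381  stride 1/|dx|=3.8637 1/|dy|=1.0353
    cross y-line → (6,2), t=0.2381
    cross y-line → (6,1), t=1.2734
    cross y-line → (6,0), t=2.3087 (wall)
  → r_4 = 2.3087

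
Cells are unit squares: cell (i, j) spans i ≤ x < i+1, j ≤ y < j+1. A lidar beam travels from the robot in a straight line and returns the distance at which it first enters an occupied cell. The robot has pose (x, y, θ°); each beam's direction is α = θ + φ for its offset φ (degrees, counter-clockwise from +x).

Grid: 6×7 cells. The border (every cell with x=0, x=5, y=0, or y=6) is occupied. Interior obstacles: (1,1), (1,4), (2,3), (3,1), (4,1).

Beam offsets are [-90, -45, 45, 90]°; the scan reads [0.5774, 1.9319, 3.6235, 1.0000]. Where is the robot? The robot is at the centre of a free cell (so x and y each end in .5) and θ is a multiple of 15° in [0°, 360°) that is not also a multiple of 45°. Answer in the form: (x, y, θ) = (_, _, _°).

(x, y, θ) = (4.5, 5.5, 210°)

The pose lattice has 15·16 = 240 candidates. Test each by forward raycasting.
  (3.5, 2.5, 255°): beam 1 = 2.5882 ≠ 0.5774 ✗
  (3.5, 3.5, 30°): beam 1 = 1.7321 ≠ 0.5774 ✗
  (3.5, 3.5, 75°): beam 1 = 1.5529 ≠ 0.5774 ✗
  …
  (4.5, 5.5, 210°): r_1=0.5774, r_2=1.9319, r_3=3.6235, r_4=1.0000 — all match ✓
Unique over the lattice → pose = (4.5, 5.5, 210°).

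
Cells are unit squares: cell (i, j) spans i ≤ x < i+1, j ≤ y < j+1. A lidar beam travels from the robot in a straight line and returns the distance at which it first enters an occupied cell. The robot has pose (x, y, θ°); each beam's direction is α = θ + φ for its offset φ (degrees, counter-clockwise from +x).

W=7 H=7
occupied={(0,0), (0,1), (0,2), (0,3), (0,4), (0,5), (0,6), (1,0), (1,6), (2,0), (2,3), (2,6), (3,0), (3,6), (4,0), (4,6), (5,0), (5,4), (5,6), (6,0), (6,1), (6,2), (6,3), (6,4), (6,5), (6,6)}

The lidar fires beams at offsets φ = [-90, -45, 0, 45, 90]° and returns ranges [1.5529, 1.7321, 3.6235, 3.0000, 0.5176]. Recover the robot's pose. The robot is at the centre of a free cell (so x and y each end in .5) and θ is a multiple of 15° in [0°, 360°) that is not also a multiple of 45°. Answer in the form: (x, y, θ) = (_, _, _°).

(x, y, θ) = (2.5, 2.5, 345°)

Enumerate (i+0.5, j+0.5, θ) over the 23 free cells and 16 admissible headings. For each, cast all 5 beams and compare to the given ranges.
  (3.5, 1.5, 15°): beam 1 = 0.5176 ≠ 1.5529 ✗
  (1.5, 5.5, 165°): beam 1 = 0.5176 ≠ 1.5529 ✗
  (3.5, 5.5, 60°): beam 1 = 1.7321 ≠ 1.5529 ✗
  (1.5, 4.5, 30°): beam 1 = 1.0000 ≠ 1.5529 ✗
  …
  (2.5, 2.5, 345°): r_1=1.5529, r_2=1.7321, r_3=3.6235, r_4=3.0000, r_5=0.5176 — all match ✓
Unique over the lattice → pose = (2.5, 2.5, 345°).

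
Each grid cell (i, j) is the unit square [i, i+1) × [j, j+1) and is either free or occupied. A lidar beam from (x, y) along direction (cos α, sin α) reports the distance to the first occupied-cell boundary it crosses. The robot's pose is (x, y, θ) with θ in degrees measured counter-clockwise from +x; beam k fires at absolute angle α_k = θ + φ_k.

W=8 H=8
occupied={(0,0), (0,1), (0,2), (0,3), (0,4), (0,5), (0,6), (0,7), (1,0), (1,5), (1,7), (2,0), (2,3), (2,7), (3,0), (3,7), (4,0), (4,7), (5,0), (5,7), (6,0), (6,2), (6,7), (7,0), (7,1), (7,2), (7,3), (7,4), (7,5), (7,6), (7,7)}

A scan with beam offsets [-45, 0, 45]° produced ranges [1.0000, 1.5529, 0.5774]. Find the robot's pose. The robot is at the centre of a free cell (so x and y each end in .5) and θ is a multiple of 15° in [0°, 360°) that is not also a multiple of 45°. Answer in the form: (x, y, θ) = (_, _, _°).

(x, y, θ) = (2.5, 4.5, 195°)

Enumerate (i+0.5, j+0.5, θ) over the 33 free cells and 16 admissible headings. For each, cast all 3 beams and compare to the given ranges.
  (1.5, 1.5, 210°): beam 1 = 0.5176 ≠ 1.0000 ✗
  (1.5, 2.5, 255°): beam 1 = 0.5774 ≠ 1.0000 ✗
  (4.5, 1.5, 210°): beam 1 = 3.6235 ≠ 1.0000 ✗
  (1.5, 4.5, 255°): beam 1 = 0.5774 ≠ 1.0000 ✗
  …
  (2.5, 4.5, 195°): r_1=1.0000, r_2=1.5529, r_3=0.5774 — all match ✓
No second candidate reproduces the full scan.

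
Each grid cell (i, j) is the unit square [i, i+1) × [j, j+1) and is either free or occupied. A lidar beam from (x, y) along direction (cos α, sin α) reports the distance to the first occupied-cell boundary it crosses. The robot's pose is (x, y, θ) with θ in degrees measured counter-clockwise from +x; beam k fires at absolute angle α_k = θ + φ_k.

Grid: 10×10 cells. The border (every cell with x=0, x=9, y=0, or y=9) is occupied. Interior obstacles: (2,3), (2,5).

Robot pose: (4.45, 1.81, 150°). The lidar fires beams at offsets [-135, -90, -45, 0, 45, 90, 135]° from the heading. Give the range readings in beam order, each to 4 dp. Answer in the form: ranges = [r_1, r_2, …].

beam 1: φ=-135°, α=15°
  direction (0.9659, 0.2588); cell (4,1); t to first gridline: x 0.5694, y 0.7341 (then +1.0353 / +3.8637)
    (5,1) via x @ 0.5694
    (5,2) via y @ 0.7341
    (6,2) via x @ 1.6047
    (7,2) via x @ 2.6400
    (8,2) via x @ 3.6752
    (8,3) via y @ 4.5978
    (9,3) via x @ 4.7105  # hit
  → r_1 = 4.7105
beam 2: φ=-90°, α=60°
  direction (0.5000, 0.8660); cell (4,1); t to first gridline: x 1.1000, y 0.2194 (then +2.0000 / +1.1547)
    (4,2) via y @ 0.2194
    (5,2) via x @ 1.1000
    (5,3) via y @ 1.3741
    (5,4) via y @ 2.5288
    (6,4) via x @ 3.1000
    (6,5) via y @ 3.6835
    (6,6) via y @ 4.8382
    (7,6) via x @ 5.1000
    (7,7) via y @ 5.9929
    (8,7) via x @ 7.1000
    (8,8) via y @ 7.1476
    (8,9) via y @ 8.3023  # hit
  → r_2 = 8.3023
beam 3: φ=-45°, α=105°
  direction (-0.2588, 0.9659); cell (4,1); t to first gridline: x 1.7387, y 0.1967 (then +3.8637 / +1.0353)
    (4,2) via y @ 0.1967
    (4,3) via y @ 1.2320
    (3,3) via x @ 1.7387
    (3,4) via y @ 2.2673
    (3,5) via y @ 3.3025
    (3,6) via y @ 4.3378
    (3,7) via y @ 5.3731
    (2,7) via x @ 5.6024
    (2,8) via y @ 6.4084
    (2,9) via y @ 7.4436  # hit
  → r_3 = 7.4436
beam 4: φ=0°, α=150°
  direction (-0.8660, 0.5000); cell (4,1); t to first gridline: x 0.5196, y 0.3800 (then +1.1547 / +2.0000)
    (4,2) via y @ 0.3800
    (3,2) via x @ 0.5196
    (2,2) via x @ 1.6743
    (2,3) via y @ 2.3800  # hit
  → r_4 = 2.3800
beam 5: φ=45°, α=195°
  direction (-0.9659, -0.2588); cell (4,1); t to first gridline: x 0.4659, y 3.1296 (then +1.0353 / +3.8637)
    (3,1) via x @ 0.4659
    (2,1) via x @ 1.5012
    (1,1) via x @ 2.5364
    (1,0) via y @ 3.1296  # hit
  → r_5 = 3.1296
beam 6: φ=90°, α=240°
  direction (-0.5000, -0.8660); cell (4,1); t to first gridline: x 0.9000, y 0.9353 (then +2.0000 / +1.1547)
    (3,1) via x @ 0.9000
    (3,0) via y @ 0.9353  # hit
  → r_6 = 0.9353
beam 7: φ=135°, α=285°
  direction (0.2588, -0.9659); cell (4,1); t to first gridline: x 2.1250, y 0.8386 (then +3.8637 / +1.0353)
    (4,0) via y @ 0.8386  # hit
  → r_7 = 0.8386

ranges = [4.7105, 8.3023, 7.4436, 2.3800, 3.1296, 0.9353, 0.8386]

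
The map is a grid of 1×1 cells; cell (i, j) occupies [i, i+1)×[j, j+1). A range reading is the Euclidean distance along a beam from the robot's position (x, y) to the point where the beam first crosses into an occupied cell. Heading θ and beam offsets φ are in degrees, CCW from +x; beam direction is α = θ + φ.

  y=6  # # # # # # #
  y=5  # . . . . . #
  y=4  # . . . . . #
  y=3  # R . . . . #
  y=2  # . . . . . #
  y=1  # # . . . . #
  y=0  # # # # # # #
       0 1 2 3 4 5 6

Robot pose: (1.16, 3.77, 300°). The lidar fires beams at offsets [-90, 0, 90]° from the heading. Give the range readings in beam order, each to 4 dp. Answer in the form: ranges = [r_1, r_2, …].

beam 1: φ=-90°, α=210°
  direction (-0.8660, -0.5000); cell (1,3); t to first gridline: x 0.1848, y 1.5400 (then +1.1547 / +2.0000)
    (0,3) via x @ 0.1848  # hit
  → r_1 = 0.1848
beam 2: φ=0°, α=300°
  direction (0.5000, -0.8660); cell (1,3); t to first gridline: x 1.6800, y 0.8891 (then +2.0000 / +1.1547)
    (1,2) via y @ 0.8891
    (2,2) via x @ 1.6800
    (2,1) via y @ 2.0438
    (2,0) via y @ 3.1985  # hit
  → r_2 = 3.1985
beam 3: φ=90°, α=30°
  direction (0.8660, 0.5000); cell (1,3); t to first gridline: x 0.9699, y 0.4600 (then +1.1547 / +2.0000)
    (1,4) via y @ 0.4600
    (2,4) via x @ 0.9699
    (3,4) via x @ 2.1246
    (3,5) via y @ 2.4600
    (4,5) via x @ 3.2793
    (5,5) via x @ 4.4341
    (5,6) via y @ 4.4600  # hit
  → r_3 = 4.4600

ranges = [0.1848, 3.1985, 4.4600]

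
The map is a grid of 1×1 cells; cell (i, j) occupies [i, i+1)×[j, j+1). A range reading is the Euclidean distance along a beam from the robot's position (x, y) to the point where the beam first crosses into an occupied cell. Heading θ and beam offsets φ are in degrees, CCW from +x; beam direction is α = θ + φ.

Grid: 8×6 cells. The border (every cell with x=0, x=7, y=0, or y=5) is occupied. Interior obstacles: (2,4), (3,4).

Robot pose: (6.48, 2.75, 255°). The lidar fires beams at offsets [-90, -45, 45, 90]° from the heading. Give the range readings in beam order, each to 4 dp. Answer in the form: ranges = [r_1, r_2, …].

ranges = [5.6733, 3.5000, 1.0400, 0.5383]

beam 1: φ=-90°, α=165°
  dir = (cos 165°, sin 165°) = (-0.9659, 0.2588); from cell (6,2)
  next x-line at t=0.4969, next y-line at t=0.9659; Δt_x=1.0353, Δt_y=3.8637
    x: enter (5,2) at t=0.4969
    y: enter (5,3) at t=0.9659
    x: enter (4,3) at t=1.5322
    x: enter (3,3) at t=2.5675
    x: enter (2,3) at t=3.6028
    x: enter (1,3) at t=4.6380
    y: enter (1,4) at t=4.8296
    x: enter (0,4) at t=5.6733 ← occupied
  → r_1 = 5.6733
beam 2: φ=-45°, α=210°
  dir = (cos 210°, sin 210°) = (-0.8660, -0.5000); from cell (6,2)
  next x-line at t=0.5543, next y-line at t=1.5000; Δt_x=1.1547, Δt_y=2.0000
    x: enter (5,2) at t=0.5543
    y: enter (5,1) at t=1.5000
    x: enter (4,1) at t=1.7090
    x: enter (3,1) at t=2.8637
    y: enter (3,0) at t=3.5000 ← occupied
  → r_2 = 3.5000
beam 3: φ=45°, α=300°
  dir = (cos 300°, sin 300°) = (0.5000, -0.8660); from cell (6,2)
  next x-line at t=1.0400, next y-line at t=0.8660; Δt_x=2.0000, Δt_y=1.1547
    y: enter (6,1) at t=0.8660
    x: enter (7,1) at t=1.0400 ← occupied
  → r_3 = 1.0400
beam 4: φ=90°, α=345°
  dir = (cos 345°, sin 345°) = (0.9659, -0.2588); from cell (6,2)
  next x-line at t=0.5383, next y-line at t=2.8978; Δt_x=1.0353, Δt_y=3.8637
    x: enter (7,2) at t=0.5383 ← occupied
  → r_4 = 0.5383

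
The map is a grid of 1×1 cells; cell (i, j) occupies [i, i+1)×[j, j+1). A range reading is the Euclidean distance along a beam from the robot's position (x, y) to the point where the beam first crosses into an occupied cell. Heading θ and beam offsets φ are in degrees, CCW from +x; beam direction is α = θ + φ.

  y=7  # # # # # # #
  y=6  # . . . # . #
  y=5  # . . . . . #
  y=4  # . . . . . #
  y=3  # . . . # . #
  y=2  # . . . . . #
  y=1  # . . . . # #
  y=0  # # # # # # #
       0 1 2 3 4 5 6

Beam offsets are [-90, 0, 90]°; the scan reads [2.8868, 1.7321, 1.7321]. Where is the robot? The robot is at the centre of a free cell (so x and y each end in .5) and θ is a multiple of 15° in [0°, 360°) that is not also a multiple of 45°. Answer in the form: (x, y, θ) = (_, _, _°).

Candidates: 27 free-cell centres × 16 headings = 432 poses. Raycast each; keep the one whose scan matches to 4 dp.
  (1.5, 2.5, 105°): beam 1 = 2.5882 ≠ 2.8868 ✗
  (3.5, 2.5, 105°): beam 1 = 2.5882 ≠ 2.8868 ✗
  (1.5, 2.5, 285°): beam 1 = 0.5176 ≠ 2.8868 ✗
  (2.5, 5.5, 240°): beam 1 = 1.7321 ≠ 2.8868 ✗
  …
  (3.5, 2.5, 240°): r_1=2.8868, r_2=1.7321, r_3=1.7321 — all match ✓
No second candidate reproduces the full scan.

(x, y, θ) = (3.5, 2.5, 240°)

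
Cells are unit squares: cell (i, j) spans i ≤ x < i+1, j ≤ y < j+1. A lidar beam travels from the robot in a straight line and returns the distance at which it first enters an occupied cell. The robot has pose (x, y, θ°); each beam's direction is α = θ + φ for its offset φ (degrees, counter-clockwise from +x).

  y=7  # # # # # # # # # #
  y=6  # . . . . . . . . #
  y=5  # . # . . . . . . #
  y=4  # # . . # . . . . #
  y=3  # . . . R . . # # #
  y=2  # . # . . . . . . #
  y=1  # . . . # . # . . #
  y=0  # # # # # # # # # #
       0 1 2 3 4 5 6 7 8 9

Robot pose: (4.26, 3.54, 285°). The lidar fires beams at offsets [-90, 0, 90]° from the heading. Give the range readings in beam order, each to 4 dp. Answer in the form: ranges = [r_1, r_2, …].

ranges = [2.0864, 1.5943, 4.9072]

beam 1: φ=-90°, α=195°
  direction (-0.9659, -0.2588); cell (4,3); t to first gridline: x 0.2692, y 2.0864 (then +1.0353 / +3.8637)
    (3,3) via x @ 0.2692
    (2,3) via x @ 1.3044
    (2,2) via y @ 2.0864  # hit
  → r_1 = 2.0864
beam 2: φ=0°, α=285°
  direction (0.2588, -0.9659); cell (4,3); t to first gridline: x 2.8591, y 0.5590 (then +3.8637 / +1.0353)
    (4,2) via y @ 0.5590
    (4,1) via y @ 1.5943  # hit
  → r_2 = 1.5943
beam 3: φ=90°, α=15°
  direction (0.9659, 0.2588); cell (4,3); t to first gridline: x 0.7661, y 1.7773 (then +1.0353 / +3.8637)
    (5,3) via x @ 0.7661
    (5,4) via y @ 1.7773
    (6,4) via x @ 1.8014
    (7,4) via x @ 2.8367
    (8,4) via x @ 3.8719
    (9,4) via x @ 4.9072  # hit
  → r_3 = 4.9072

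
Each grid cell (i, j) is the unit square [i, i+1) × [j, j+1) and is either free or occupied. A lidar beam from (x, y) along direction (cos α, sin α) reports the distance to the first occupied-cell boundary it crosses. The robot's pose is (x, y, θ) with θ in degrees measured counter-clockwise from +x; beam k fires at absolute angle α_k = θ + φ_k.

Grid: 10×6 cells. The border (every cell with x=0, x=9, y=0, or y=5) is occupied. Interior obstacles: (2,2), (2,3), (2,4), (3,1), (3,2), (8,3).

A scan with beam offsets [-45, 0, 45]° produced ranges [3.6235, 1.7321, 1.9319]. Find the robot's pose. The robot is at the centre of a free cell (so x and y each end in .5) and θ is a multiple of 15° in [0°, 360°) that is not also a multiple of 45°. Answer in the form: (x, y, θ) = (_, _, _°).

Enumerate (i+0.5, j+0.5, θ) over the 26 free cells and 16 admissible headings. For each, cast all 3 beams and compare to the given ranges.
  (7.5, 2.5, 150°): beam 1 = 2.5882 ≠ 3.6235 ✗
  (1.5, 3.5, 105°): beam 1 = 1.0000 ≠ 3.6235 ✗
  (6.5, 1.5, 195°): beam 1 = 2.8868 ≠ 3.6235 ✗
  (5.5, 4.5, 240°): beam 1 = 2.5882 ≠ 3.6235 ✗
  …
  (6.5, 4.5, 330°): r_1=3.6235, r_2=1.7321, r_3=1.9319 — all match ✓
No second candidate reproduces the full scan.

(x, y, θ) = (6.5, 4.5, 330°)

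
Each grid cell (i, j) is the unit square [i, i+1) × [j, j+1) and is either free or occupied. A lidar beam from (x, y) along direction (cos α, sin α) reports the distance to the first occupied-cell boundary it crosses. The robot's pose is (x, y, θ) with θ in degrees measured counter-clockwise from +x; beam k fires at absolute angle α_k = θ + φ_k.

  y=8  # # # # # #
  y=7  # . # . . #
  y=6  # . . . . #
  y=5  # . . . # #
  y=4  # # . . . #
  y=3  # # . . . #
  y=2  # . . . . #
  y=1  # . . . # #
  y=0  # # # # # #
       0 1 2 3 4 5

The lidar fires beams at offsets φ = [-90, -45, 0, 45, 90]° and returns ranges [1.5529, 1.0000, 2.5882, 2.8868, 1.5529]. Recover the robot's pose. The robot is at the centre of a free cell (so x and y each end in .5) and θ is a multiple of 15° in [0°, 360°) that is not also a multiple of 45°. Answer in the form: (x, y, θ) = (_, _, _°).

Candidates: 23 free-cell centres × 16 headings = 368 poses. Raycast each; keep the one whose scan matches to 4 dp.
  (2.5, 3.5, 105°): beam 1 = 2.5882 ≠ 1.5529 ✗
  (4.5, 7.5, 240°): beam 1 = 1.0000 ≠ 1.5529 ✗
  (1.5, 5.5, 345°): beam 1 = 0.5176 ≠ 1.5529 ✗
  (4.5, 4.5, 150°): beam 1 = 0.5774 ≠ 1.5529 ✗
  …
  (3.5, 4.5, 105°): r_1=1.5529, r_2=1.0000, r_3=2.5882, r_4=2.8868, r_5=1.5529 — all match ✓
Unique over the lattice → pose = (3.5, 4.5, 105°).

(x, y, θ) = (3.5, 4.5, 105°)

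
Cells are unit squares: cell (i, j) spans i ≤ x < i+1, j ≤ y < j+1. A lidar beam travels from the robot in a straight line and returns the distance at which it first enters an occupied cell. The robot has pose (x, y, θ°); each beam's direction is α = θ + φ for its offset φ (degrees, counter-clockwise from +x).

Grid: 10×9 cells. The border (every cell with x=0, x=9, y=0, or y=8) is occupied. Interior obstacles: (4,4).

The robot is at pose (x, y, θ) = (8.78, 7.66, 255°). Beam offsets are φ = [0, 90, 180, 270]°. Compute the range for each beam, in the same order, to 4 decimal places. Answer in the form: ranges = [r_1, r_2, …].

beam 1: φ=0°, α=255°
  cosα=-0.2588 sinα=-0.9659 | (8,7) | tMaxX 3.0137 tMaxY 0.6833 | tΔX 3.8637 tΔY 1.0353
    t=0.6833 [y] (8,6)
    t=1.7186 [y] (8,5)
    t=2.7538 [y] (8,4)
    t=3.0137 [x] (7,4)
    t=3.7891 [y] (7,3)
    t=4.8244 [y] (7,2)
    t=5.8597 [y] (7,1)
    t=6.8774 [x] (6,1)
    t=6.8949 [y] (6,0) — stop
  → r_1 = 6.8949
beam 2: φ=90°, α=345°
  cosα=0.9659 sinα=-0.2588 | (8,7) | tMaxX 0.2278 tMaxY 2.5500 | tΔX 1.0353 tΔY 3.8637
    t=0.2278 [x] (9,7) — stop
  → r_2 = 0.2278
beam 3: φ=180°, α=75°
  cosα=0.2588 sinα=0.9659 | (8,7) | tMaxX 0.8500 tMaxY 0.3520 | tΔX 3.8637 tΔY 1.0353
    t=0.3520 [y] (8,8) — stop
  → r_3 = 0.3520
beam 4: φ=270°, α=165°
  cosα=-0.9659 sinα=0.2588 | (8,7) | tMaxX 0.8075 tMaxY 1.3137 | tΔX 1.0353 tΔY 3.8637
    t=0.8075 [x] (7,7)
    t=1.3137 [y] (7,8) — stop
  → r_4 = 1.3137

ranges = [6.8949, 0.2278, 0.3520, 1.3137]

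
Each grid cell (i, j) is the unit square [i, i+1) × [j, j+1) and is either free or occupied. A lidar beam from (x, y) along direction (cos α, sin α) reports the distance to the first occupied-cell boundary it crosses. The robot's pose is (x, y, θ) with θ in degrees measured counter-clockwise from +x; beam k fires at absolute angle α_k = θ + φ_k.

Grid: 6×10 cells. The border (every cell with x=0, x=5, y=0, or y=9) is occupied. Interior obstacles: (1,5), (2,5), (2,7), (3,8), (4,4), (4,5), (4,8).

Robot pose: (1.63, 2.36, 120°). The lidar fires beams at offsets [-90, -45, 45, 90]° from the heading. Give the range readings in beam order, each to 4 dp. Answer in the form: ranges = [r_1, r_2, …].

beam 1: φ=-90°, α=30°
  dir = (cos 30°, sin 30°) = (0.8660, 0.5000); from cell (1,2)
  next x-line at t=0.4272, next y-line at t=1.2800; Δt_x=1.1547, Δt_y=2.0000
    x: enter (2,2) at t=0.4272
    y: enter (2,3) at t=1.2800
    x: enter (3,3) at t=1.5819
    x: enter (4,3) at t=2.7366
    y: enter (4,4) at t=3.2800 ← occupied
  → r_1 = 3.2800
beam 2: φ=-45°, α=75°
  dir = (cos 75°, sin 75°) = (0.2588, 0.9659); from cell (1,2)
  next x-line at t=1.4296, next y-line at t=0.6626; Δt_x=3.8637, Δt_y=1.0353
    y: enter (1,3) at t=0.6626
    x: enter (2,3) at t=1.4296
    y: enter (2,4) at t=1.6979
    y: enter (2,5) at t=2.7331 ← occupied
  → r_2 = 2.7331
beam 3: φ=45°, α=165°
  dir = (cos 165°, sin 165°) = (-0.9659, 0.2588); from cell (1,2)
  next x-line at t=0.6522, next y-line at t=2.4728; Δt_x=1.0353, Δt_y=3.8637
    x: enter (0,2) at t=0.6522 ← occupied
  → r_3 = 0.6522
beam 4: φ=90°, α=210°
  dir = (cos 210°, sin 210°) = (-0.8660, -0.5000); from cell (1,2)
  next x-line at t=0.7275, next y-line at t=0.7200; Δt_x=1.1547, Δt_y=2.0000
    y: enter (1,1) at t=0.7200
    x: enter (0,1) at t=0.7275 ← occupied
  → r_4 = 0.7275

ranges = [3.2800, 2.7331, 0.6522, 0.7275]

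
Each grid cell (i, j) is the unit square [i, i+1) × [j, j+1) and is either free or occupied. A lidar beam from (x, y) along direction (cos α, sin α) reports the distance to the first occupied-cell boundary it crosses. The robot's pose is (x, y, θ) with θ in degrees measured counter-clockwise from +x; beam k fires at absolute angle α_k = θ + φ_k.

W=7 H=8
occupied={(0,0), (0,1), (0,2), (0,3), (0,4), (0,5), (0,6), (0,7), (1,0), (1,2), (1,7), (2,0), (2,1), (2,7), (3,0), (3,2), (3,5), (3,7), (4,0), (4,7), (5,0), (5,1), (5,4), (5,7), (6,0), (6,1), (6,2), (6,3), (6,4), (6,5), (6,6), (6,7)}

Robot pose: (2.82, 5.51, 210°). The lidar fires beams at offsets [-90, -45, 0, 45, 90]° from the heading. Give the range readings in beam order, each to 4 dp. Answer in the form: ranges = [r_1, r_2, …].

ranges = [1.7205, 1.8842, 2.1016, 3.1682, 0.3600]

beam 1: φ=-90°, α=120°
  direction (-0.5000, 0.8660); cell (2,5); t to first gridline: x 1.6400, y 0.5658 (then +2.0000 / +1.1547)
    (2,6) via y @ 0.5658
    (1,6) via x @ 1.6400
    (1,7) via y @ 1.7205  # hit
  → r_1 = 1.7205
beam 2: φ=-45°, α=165°
  direction (-0.9659, 0.2588); cell (2,5); t to first gridline: x 0.8489, y 1.8932 (then +1.0353 / +3.8637)
    (1,5) via x @ 0.8489
    (0,5) via x @ 1.8842  # hit
  → r_2 = 1.8842
beam 3: φ=0°, α=210°
  direction (-0.8660, -0.5000); cell (2,5); t to first gridline: x 0.9469, y 1.0200 (then +1.1547 / +2.0000)
    (1,5) via x @ 0.9469
    (1,4) via y @ 1.0200
    (0,4) via x @ 2.1016  # hit
  → r_3 = 2.1016
beam 4: φ=45°, α=255°
  direction (-0.2588, -0.9659); cell (2,5); t to first gridline: x 3.1682, y 0.5280 (then +3.8637 / +1.0353)
    (2,4) via y @ 0.5280
    (2,3) via y @ 1.5633
    (2,2) via y @ 2.5985
    (1,2) via x @ 3.1682  # hit
  → r_4 = 3.1682
beam 5: φ=90°, α=300°
  direction (0.5000, -0.8660); cell (2,5); t to first gridline: x 0.3600, y 0.5889 (then +2.0000 / +1.1547)
    (3,5) via x @ 0.3600  # hit
  → r_5 = 0.3600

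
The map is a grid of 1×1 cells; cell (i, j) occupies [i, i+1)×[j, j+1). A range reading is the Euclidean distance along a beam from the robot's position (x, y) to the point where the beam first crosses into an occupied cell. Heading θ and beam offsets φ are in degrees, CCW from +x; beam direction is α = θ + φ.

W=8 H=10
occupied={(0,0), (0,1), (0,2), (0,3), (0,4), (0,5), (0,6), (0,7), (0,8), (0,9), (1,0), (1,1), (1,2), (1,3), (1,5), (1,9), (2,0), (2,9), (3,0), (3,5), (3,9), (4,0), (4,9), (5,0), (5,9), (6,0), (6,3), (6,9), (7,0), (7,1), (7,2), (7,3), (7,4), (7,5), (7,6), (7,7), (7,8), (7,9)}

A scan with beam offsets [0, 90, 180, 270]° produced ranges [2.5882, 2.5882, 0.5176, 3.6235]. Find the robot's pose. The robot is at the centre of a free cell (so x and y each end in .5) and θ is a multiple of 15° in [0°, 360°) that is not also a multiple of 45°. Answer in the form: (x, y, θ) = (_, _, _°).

(x, y, θ) = (3.5, 6.5, 75°)

The pose lattice has 42·16 = 672 candidates. Test each by forward raycasting.
  (6.5, 1.5, 60°): beam 1 = 1.0000 ≠ 2.5882 ✗
  (6.5, 2.5, 120°): beam 1 = 0.5774 ≠ 2.5882 ✗
  (4.5, 1.5, 195°): beam 1 = 1.9319 ≠ 2.5882 ✗
  …
  (3.5, 6.5, 75°): r_1=2.5882, r_2=2.5882, r_3=0.5176, r_4=3.6235 — all match ✓
Unique over the lattice → pose = (3.5, 6.5, 75°).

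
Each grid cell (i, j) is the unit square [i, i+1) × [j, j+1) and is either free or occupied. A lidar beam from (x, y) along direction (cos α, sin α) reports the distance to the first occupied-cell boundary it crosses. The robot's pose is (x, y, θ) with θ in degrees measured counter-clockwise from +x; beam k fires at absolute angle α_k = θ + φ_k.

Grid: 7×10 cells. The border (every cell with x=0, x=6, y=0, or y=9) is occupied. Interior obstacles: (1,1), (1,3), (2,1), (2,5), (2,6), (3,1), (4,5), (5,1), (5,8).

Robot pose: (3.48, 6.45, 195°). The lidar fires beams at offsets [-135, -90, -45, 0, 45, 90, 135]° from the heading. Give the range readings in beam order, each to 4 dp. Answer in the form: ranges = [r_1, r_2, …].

ranges = [2.9445, 2.6400, 0.5543, 0.4969, 0.9600, 5.6423, 0.9000]

beam 1: φ=-135°, α=60°
  d=(0.5000,0.8660)  start (3,6)  tX=1.0400 tY=0.6351  stride 1/|dx|=2.0000 1/|dy|=1.1547
    cross y-line → (3,7), t=0.6351
    cross x-line → (4,7), t=1.0400
    cross y-line → (4,8), t=1.7898
    cross y-line → (4,9), t=2.9445 (wall)
  → r_1 = 2.9445
beam 2: φ=-90°, α=105°
  d=(-0.2588,0.9659)  start (3,6)  tX=1.8546 tY=0.5694  stride 1/|dx|=3.8637 1/|dy|=1.0353
    cross y-line → (3,7), t=0.5694
    cross y-line → (3,8), t=1.6047
    cross x-line → (2,8), t=1.8546
    cross y-line → (2,9), t=2.6400 (wall)
  → r_2 = 2.6400
beam 3: φ=-45°, α=150°
  d=(-0.8660,0.5000)  start (3,6)  tX=0.5543 tY=1.1000  stride 1/|dx|=1.1547 1/|dy|=2.0000
    cross x-line → (2,6), t=0.5543 (wall)
  → r_3 = 0.5543
beam 4: φ=0°, α=195°
  d=(-0.9659,-0.2588)  start (3,6)  tX=0.4969 tY=1.7387  stride 1/|dx|=1.0353 1/|dy|=3.8637
    cross x-line → (2,6), t=0.4969 (wall)
  → r_4 = 0.4969
beam 5: φ=45°, α=240°
  d=(-0.5000,-0.8660)  start (3,6)  tX=0.9600 tY=0.5196  stride 1/|dx|=2.0000 1/|dy|=1.1547
    cross y-line → (3,5), t=0.5196
    cross x-line → (2,5), t=0.9600 (wall)
  → r_5 = 0.9600
beam 6: φ=90°, α=285°
  d=(0.2588,-0.9659)  start (3,6)  tX=2.0091 tY=0.4659  stride 1/|dx|=3.8637 1/|dy|=1.0353
    cross y-line → (3,5), t=0.4659
    cross y-line → (3,4), t=1.5012
    cross x-line → (4,4), t=2.0091
    cross y-line → (4,3), t=2.5364
    cross y-line → (4,2), t=3.5717
    cross y-line → (4,1), t=4.6070
    cross y-line → (4,0), t=5.6423 (wall)
  → r_6 = 5.6423
beam 7: φ=135°, α=330°
  d=(0.8660,-0.5000)  start (3,6)  tX=0.6004 tY=0.9000  stride 1/|dx|=1.1547 1/|dy|=2.0000
    cross x-line → (4,6), t=0.6004
    cross y-line → (4,5), t=0.9000 (wall)
  → r_7 = 0.9000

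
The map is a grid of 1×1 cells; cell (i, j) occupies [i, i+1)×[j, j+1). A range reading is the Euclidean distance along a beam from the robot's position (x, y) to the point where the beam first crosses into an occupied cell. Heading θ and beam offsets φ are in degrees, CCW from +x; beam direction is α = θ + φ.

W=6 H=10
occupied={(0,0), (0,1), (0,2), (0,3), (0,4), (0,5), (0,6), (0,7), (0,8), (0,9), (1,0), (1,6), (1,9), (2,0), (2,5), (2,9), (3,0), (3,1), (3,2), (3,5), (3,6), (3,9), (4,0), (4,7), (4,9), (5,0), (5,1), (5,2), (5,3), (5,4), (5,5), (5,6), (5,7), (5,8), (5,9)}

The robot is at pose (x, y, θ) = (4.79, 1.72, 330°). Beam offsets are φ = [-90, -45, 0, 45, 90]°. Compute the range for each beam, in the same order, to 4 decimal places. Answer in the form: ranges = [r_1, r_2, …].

ranges = [0.8314, 0.7454, 0.2425, 0.2174, 0.4200]

beam 1: φ=-90°, α=240°
  d=(-0.5000,-0.8660)  start (4,1)  tX=1.5800 tY=0.8314  stride 1/|dx|=2.0000 1/|dy|=1.1547
    cross y-line → (4,0), t=0.8314 (wall)
  → r_1 = 0.8314
beam 2: φ=-45°, α=285°
  d=(0.2588,-0.9659)  start (4,1)  tX=0.8114 tY=0.7454  stride 1/|dx|=3.8637 1/|dy|=1.0353
    cross y-line → (4,0), t=0.7454 (wall)
  → r_2 = 0.7454
beam 3: φ=0°, α=330°
  d=(0.8660,-0.5000)  start (4,1)  tX=0.2425 tY=1.4400  stride 1/|dx|=1.1547 1/|dy|=2.0000
    cross x-line → (5,1), t=0.2425 (wall)
  → r_3 = 0.2425
beam 4: φ=45°, α=15°
  d=(0.9659,0.2588)  start (4,1)  tX=0.2174 tY=1.0818  stride 1/|dx|=1.0353 1/|dy|=3.8637
    cross x-line → (5,1), t=0.2174 (wall)
  → r_4 = 0.2174
beam 5: φ=90°, α=60°
  d=(0.5000,0.8660)  start (4,1)  tX=0.4200 tY=0.3233  stride 1/|dx|=2.0000 1/|dy|=1.1547
    cross y-line → (4,2), t=0.3233
    cross x-line → (5,2), t=0.4200 (wall)
  → r_5 = 0.4200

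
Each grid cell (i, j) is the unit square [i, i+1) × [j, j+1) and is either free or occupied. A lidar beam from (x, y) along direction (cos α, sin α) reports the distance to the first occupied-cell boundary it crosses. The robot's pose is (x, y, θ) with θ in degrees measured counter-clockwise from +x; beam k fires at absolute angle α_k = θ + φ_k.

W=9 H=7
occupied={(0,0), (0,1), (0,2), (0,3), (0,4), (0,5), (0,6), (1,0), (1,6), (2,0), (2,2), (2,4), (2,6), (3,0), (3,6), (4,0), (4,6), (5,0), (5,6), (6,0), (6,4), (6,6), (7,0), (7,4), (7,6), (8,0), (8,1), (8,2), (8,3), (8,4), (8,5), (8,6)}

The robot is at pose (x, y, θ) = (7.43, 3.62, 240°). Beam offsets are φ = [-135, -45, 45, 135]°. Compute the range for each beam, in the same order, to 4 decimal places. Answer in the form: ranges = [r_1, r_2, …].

ranges = [0.3934, 4.5863, 2.2023, 0.5901]

beam 1: φ=-135°, α=105°
  dir = (cos 105°, sin 105°) = (-0.2588, 0.9659); from cell (7,3)
  next x-line at t=1.6614, next y-line at t=0.3934; Δt_x=3.8637, Δt_y=1.0353
    y: enter (7,4) at t=0.3934 ← occupied
  → r_1 = 0.3934
beam 2: φ=-45°, α=195°
  dir = (cos 195°, sin 195°) = (-0.9659, -0.2588); from cell (7,3)
  next x-line at t=0.4452, next y-line at t=2.3955; Δt_x=1.0353, Δt_y=3.8637
    x: enter (6,3) at t=0.4452
    x: enter (5,3) at t=1.4804
    y: enter (5,2) at t=2.3955
    x: enter (4,2) at t=2.5157
    x: enter (3,2) at t=3.5510
    x: enter (2,2) at t=4.5863 ← occupied
  → r_2 = 4.5863
beam 3: φ=45°, α=285°
  dir = (cos 285°, sin 285°) = (0.2588, -0.9659); from cell (7,3)
  next x-line at t=2.2023, next y-line at t=0.6419; Δt_x=3.8637, Δt_y=1.0353
    y: enter (7,2) at t=0.6419
    y: enter (7,1) at t=1.6771
    x: enter (8,1) at t=2.2023 ← occupied
  → r_3 = 2.2023
beam 4: φ=135°, α=15°
  dir = (cos 15°, sin 15°) = (0.9659, 0.2588); from cell (7,3)
  next x-line at t=0.5901, next y-line at t=1.4682; Δt_x=1.0353, Δt_y=3.8637
    x: enter (8,3) at t=0.5901 ← occupied
  → r_4 = 0.5901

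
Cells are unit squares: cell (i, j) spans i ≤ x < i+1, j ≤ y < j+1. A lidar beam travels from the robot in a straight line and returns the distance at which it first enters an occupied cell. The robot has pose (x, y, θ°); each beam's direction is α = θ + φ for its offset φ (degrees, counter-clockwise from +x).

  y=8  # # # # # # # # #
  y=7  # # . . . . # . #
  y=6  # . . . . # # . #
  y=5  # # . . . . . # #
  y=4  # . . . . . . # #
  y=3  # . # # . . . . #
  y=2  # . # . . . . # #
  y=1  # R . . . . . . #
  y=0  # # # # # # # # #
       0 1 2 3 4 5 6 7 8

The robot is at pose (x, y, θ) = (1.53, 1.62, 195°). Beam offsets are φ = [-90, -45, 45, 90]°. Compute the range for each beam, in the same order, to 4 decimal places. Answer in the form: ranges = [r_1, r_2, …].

ranges = [2.0478, 0.6120, 0.7159, 0.6419]

beam 1: φ=-90°, α=105°
  d=(-0.2588,0.9659)  start (1,1)  tX=2.0478 tY=0.3934  stride 1/|dx|=3.8637 1/|dy|=1.0353
    cross y-line → (1,2), t=0.3934
    cross y-line → (1,3), t=1.4287
    cross x-line → (0,3), t=2.0478 (wall)
  → r_1 = 2.0478
beam 2: φ=-45°, α=150°
  d=(-0.8660,0.5000)  start (1,1)  tX=0.6120 tY=0.7600  stride 1/|dx|=1.1547 1/|dy|=2.0000
    cross x-line → (0,1), t=0.6120 (wall)
  → r_2 = 0.6120
beam 3: φ=45°, α=240°
  d=(-0.5000,-0.8660)  start (1,1)  tX=1.0600 tY=0.7159  stride 1/|dx|=2.0000 1/|dy|=1.1547
    cross y-line → (1,0), t=0.7159 (wall)
  → r_3 = 0.7159
beam 4: φ=90°, α=285°
  d=(0.2588,-0.9659)  start (1,1)  tX=1.8159 tY=0.6419  stride 1/|dx|=3.8637 1/|dy|=1.0353
    cross y-line → (1,0), t=0.6419 (wall)
  → r_4 = 0.6419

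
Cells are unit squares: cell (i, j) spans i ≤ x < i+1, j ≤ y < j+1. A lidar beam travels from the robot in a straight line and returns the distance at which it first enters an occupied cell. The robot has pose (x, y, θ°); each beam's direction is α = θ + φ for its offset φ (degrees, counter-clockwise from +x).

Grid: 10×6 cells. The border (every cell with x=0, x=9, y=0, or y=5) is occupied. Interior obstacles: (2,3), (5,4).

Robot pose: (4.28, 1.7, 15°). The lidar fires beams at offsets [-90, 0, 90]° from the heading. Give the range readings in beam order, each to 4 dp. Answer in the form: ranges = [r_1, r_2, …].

beam 1: φ=-90°, α=285°
  d=(0.2588,-0.9659)  start (4,1)  tX=2.7819 tY=0.7247  stride 1/|dx|=3.8637 1/|dy|=1.0353
    cross y-line → (4,0), t=0.7247 (wall)
  → r_1 = 0.7247
beam 2: φ=0°, α=15°
  d=(0.9659,0.2588)  start (4,1)  tX=0.7454 tY=1.1591  stride 1/|dx|=1.0353 1/|dy|=3.8637
    cross x-line → (5,1), t=0.7454
    cross y-line → (5,2), t=1.1591
    cross x-line → (6,2), t=1.7807
    cross x-line → (7,2), t=2.8160
    cross x-line → (8,2), t=3.8512
    cross x-line → (9,2), t=4.8865 (wall)
  → r_2 = 4.8865
beam 3: φ=90°, α=105°
  d=(-0.2588,0.9659)  start (4,1)  tX=1.0818 tY=0.3106  stride 1/|dx|=3.8637 1/|dy|=1.0353
    cross y-line → (4,2), t=0.3106
    cross x-line → (3,2), t=1.0818
    cross y-line → (3,3), t=1.3459
    cross y-line → (3,4), t=2.3811
    cross y-line → (3,5), t=3.4164 (wall)
  → r_3 = 3.4164

ranges = [0.7247, 4.8865, 3.4164]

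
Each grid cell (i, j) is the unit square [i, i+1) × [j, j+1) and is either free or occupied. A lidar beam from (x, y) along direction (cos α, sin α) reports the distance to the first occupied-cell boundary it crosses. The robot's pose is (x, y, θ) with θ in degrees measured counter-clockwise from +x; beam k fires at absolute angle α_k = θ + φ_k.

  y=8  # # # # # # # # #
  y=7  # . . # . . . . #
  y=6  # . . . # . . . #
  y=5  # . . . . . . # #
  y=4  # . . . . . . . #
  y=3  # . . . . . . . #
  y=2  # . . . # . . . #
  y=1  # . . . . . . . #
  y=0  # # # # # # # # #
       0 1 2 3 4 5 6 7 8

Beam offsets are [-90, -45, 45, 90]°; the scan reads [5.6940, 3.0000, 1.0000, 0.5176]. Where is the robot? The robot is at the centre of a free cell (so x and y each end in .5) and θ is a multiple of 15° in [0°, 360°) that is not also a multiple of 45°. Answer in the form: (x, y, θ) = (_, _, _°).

Candidates: 45 free-cell centres × 16 headings = 720 poses. Raycast each; keep the one whose scan matches to 4 dp.
  (1.5, 2.5, 75°): beam 1 = 5.7956 ≠ 5.6940 ✗
  (2.5, 2.5, 60°): beam 1 = 3.0000 ≠ 5.6940 ✗
  (5.5, 5.5, 30°): beam 1 = 5.0000 ≠ 5.6940 ✗
  (7.5, 2.5, 345°): beam 1 = 1.5529 ≠ 5.6940 ✗
  (4.5, 7.5, 285°): beam 1 = 0.5176 ≠ 5.6940 ✗
  …
  (2.5, 1.5, 165°): r_1=5.6940, r_2=3.0000, r_3=1.0000, r_4=0.5176 — all match ✓
No second candidate reproduces the full scan.

(x, y, θ) = (2.5, 1.5, 165°)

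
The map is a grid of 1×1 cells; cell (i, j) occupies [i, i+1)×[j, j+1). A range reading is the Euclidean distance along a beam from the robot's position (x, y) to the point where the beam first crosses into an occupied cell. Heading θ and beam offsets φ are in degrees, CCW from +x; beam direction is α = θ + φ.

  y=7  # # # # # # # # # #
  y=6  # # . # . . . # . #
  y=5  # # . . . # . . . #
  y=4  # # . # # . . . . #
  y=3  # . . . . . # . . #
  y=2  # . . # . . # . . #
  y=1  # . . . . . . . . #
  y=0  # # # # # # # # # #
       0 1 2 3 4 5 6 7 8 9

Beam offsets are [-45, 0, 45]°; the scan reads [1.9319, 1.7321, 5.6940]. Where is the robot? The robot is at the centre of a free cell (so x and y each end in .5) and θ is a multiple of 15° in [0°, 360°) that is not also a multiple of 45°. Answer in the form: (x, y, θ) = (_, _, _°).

Candidates: 37 free-cell centres × 16 headings = 592 poses. Raycast each; keep the one whose scan matches to 4 dp.
  (7.5, 1.5, 240°): beam 2 = 0.5774 ≠ 1.7321 ✗
  (7.5, 2.5, 195°): beam 1 = 0.5774 ≠ 1.9319 ✗
  (8.5, 1.5, 345°): beam 1 = 0.5774 ≠ 1.9319 ✗
  (7.5, 2.5, 165°): beam 1 = 1.0000 ≠ 1.9319 ✗
  …
  (1.5, 1.5, 30°): r_1=1.9319, r_2=1.7321, r_3=5.6940 — all match ✓
Only this pose fits every beam.

(x, y, θ) = (1.5, 1.5, 30°)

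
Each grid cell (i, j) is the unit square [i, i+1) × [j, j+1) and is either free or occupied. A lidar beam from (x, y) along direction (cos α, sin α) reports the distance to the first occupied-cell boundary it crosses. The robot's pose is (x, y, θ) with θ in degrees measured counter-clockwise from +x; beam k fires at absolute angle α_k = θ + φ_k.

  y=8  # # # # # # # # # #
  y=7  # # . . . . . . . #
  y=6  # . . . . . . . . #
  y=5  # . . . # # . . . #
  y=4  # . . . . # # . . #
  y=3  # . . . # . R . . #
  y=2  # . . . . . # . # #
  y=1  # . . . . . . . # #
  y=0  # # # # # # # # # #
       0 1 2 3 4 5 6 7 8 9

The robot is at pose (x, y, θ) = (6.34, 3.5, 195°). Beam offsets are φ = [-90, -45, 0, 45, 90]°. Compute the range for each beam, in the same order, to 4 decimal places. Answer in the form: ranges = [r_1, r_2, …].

ranges = [0.5176, 1.0000, 1.3873, 0.5774, 0.5176]

beam 1: φ=-90°, α=105°
  dir = (cos 105°, sin 105°) = (-0.2588, 0.9659); from cell (6,3)
  next x-line at t=1.3137, next y-line at t=0.5176; Δt_x=3.8637, Δt_y=1.0353
    y: enter (6,4) at t=0.5176 ← occupied
  → r_1 = 0.5176
beam 2: φ=-45°, α=150°
  dir = (cos 150°, sin 150°) = (-0.8660, 0.5000); from cell (6,3)
  next x-line at t=0.3926, next y-line at t=1.0000; Δt_x=1.1547, Δt_y=2.0000
    x: enter (5,3) at t=0.3926
    y: enter (5,4) at t=1.0000 ← occupied
  → r_2 = 1.0000
beam 3: φ=0°, α=195°
  dir = (cos 195°, sin 195°) = (-0.9659, -0.2588); from cell (6,3)
  next x-line at t=0.3520, next y-line at t=1.9319; Δt_x=1.0353, Δt_y=3.8637
    x: enter (5,3) at t=0.3520
    x: enter (4,3) at t=1.3873 ← occupied
  → r_3 = 1.3873
beam 4: φ=45°, α=240°
  dir = (cos 240°, sin 240°) = (-0.5000, -0.8660); from cell (6,3)
  next x-line at t=0.6800, next y-line at t=0.5774; Δt_x=2.0000, Δt_y=1.1547
    y: enter (6,2) at t=0.5774 ← occupied
  → r_4 = 0.5774
beam 5: φ=90°, α=285°
  dir = (cos 285°, sin 285°) = (0.2588, -0.9659); from cell (6,3)
  next x-line at t=2.5500, next y-line at t=0.5176; Δt_x=3.8637, Δt_y=1.0353
    y: enter (6,2) at t=0.5176 ← occupied
  → r_5 = 0.5176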